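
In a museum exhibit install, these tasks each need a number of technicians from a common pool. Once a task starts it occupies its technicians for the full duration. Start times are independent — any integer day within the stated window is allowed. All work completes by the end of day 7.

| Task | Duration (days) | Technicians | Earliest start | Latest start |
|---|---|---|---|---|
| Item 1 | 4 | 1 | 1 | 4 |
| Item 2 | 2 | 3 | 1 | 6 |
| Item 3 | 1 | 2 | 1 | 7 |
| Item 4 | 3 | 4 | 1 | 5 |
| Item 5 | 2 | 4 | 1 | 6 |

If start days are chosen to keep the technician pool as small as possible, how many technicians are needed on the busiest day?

Early-start (Item 1@1, Item 2@1, Item 3@1, Item 4@1, Item 5@1) gives peak 14: d1:14  d2:12  d3:5  d4:1  d5:0  d6:0  d7:0.
Shift Item 2→4, Item 3→5, Item 5→6.
Schedule Item 1@1, Item 2@4, Item 3@5, Item 4@1, Item 5@6: d1:5  d2:5  d3:5  d4:4  d5:5  d6:4  d7:4 — peak 5.
Total technician-days = 32 over 7 days ⇒ peak ≥ ⌈32/7⌉ = 5, so 5 is optimal.

5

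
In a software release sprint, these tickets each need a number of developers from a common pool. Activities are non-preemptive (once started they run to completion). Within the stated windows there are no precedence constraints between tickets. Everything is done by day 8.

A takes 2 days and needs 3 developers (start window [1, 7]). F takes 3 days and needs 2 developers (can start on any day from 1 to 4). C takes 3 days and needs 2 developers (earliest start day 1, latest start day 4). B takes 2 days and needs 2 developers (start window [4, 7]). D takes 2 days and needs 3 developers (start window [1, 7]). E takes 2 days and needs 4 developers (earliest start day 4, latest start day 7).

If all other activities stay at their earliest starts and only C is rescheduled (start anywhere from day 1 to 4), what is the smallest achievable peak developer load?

8

C@1: d1:10  d2:10  d3:4  d4:6  d5:6  d6:0  d7:0  d8:0 → peak 10
C@2: d1:8  d2:10  d3:4  d4:8  d5:6  d6:0  d7:0  d8:0 → peak 10
C@3: d1:8  d2:8  d3:4  d4:8  d5:8  d6:0  d7:0  d8:0 → peak 8
C@4: d1:8  d2:8  d3:2  d4:8  d5:8  d6:2  d7:0  d8:0 → peak 8
Best is C@3, peak 8.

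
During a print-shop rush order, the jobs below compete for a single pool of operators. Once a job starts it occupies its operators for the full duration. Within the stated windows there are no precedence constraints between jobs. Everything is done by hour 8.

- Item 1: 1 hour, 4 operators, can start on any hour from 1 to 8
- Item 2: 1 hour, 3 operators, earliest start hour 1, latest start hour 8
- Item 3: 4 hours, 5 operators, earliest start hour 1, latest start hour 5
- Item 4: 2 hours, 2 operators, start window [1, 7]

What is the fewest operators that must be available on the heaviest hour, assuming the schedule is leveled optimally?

5

Early-start (Item 1@1, Item 2@1, Item 3@1, Item 4@1) gives peak 14: h1:14  h2:7  h3:5  h4:5  h5:0  h6:0  h7:0  h8:0.
Shift Item 2→2, Item 3→3, Item 4→7.
Schedule Item 1@1, Item 2@2, Item 3@3, Item 4@7: h1:4  h2:3  h3:5  h4:5  h5:5  h6:5  h7:2  h8:2 — peak 5.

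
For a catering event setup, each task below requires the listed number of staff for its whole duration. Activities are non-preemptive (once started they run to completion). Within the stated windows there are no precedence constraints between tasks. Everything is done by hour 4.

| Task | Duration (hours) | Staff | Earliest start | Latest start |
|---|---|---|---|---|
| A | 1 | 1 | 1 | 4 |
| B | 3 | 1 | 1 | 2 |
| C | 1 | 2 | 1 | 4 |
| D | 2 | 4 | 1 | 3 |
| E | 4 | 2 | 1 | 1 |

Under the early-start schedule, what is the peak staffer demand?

10

Early-start schedule: A@1, B@1, C@1, D@1, E@1.
Load per hour: hour 1: 10, hour 2: 7, hour 3: 3, hour 4: 2.
Peak is 10.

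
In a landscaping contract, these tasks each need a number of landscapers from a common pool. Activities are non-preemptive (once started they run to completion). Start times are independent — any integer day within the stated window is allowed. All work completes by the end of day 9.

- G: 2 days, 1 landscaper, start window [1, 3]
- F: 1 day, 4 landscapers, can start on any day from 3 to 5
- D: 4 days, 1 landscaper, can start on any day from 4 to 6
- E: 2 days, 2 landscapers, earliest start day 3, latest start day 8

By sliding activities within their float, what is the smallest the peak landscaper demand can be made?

4

Early-start (G@1, F@3, D@4, E@3) gives peak 6: d1:1  d2:1  d3:6  d4:3  d5:1  d6:1  d7:1  d8:0  d9:0.
Shift E→4.
Schedule G@1, F@3, D@4, E@4: d1:1  d2:1  d3:4  d4:3  d5:3  d6:1  d7:1  d8:0  d9:0 — peak 4.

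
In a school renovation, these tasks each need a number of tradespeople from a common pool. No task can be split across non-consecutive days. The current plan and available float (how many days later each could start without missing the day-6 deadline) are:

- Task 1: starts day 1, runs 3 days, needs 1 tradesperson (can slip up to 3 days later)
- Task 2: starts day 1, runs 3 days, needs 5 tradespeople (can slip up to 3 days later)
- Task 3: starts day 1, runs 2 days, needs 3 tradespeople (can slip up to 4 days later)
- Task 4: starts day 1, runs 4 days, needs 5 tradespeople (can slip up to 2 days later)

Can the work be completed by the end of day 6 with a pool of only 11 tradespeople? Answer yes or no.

yes

Schedule Task 1@1, Task 2@4, Task 3@1, Task 4@1: d1:9  d2:9  d3:6  d4:10  d5:5  d6:5 — peak 10 ≤ 11.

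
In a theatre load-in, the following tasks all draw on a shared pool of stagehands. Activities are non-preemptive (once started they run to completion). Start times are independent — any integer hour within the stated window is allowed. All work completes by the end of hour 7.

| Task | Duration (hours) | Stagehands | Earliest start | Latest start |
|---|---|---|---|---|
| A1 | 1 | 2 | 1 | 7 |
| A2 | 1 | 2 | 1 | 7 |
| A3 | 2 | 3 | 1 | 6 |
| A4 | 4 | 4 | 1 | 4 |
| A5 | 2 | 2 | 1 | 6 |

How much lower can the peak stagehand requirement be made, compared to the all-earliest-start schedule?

8

Early-start peak: h1:13  h2:9  h3:4  h4:4  h5:0  h6:0  h7:0 ⇒ 13.
Leveled (A1@1, A2@1, A3@2, A4@4, A5@2): h1:4  h2:5  h3:5  h4:4  h5:4  h6:4  h7:4 ⇒ 5.
Reduction 13 − 5 = 8.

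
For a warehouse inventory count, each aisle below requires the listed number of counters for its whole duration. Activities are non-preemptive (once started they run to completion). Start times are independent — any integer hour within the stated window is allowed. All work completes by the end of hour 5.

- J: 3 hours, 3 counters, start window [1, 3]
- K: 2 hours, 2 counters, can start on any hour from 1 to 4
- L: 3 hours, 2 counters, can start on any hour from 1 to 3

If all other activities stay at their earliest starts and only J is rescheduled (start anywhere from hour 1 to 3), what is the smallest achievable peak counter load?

J@1: h1:7  h2:7  h3:5  h4:0  h5:0 → peak 7
J@2: h1:4  h2:7  h3:5  h4:3  h5:0 → peak 7
J@3: h1:4  h2:4  h3:5  h4:3  h5:3 → peak 5
Best is J@3, peak 5.

5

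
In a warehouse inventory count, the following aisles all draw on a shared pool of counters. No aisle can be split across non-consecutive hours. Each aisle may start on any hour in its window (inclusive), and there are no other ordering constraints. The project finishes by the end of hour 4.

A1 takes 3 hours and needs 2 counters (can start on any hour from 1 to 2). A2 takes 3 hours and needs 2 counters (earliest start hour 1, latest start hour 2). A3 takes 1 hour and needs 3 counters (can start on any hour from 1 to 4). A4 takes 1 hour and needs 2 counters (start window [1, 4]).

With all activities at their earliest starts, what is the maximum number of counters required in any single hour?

Early-start schedule: A1@1, A2@1, A3@1, A4@1.
Load per hour: hour 1: 9, hour 2: 4, hour 3: 4, hour 4: 0.
Peak is 9.

9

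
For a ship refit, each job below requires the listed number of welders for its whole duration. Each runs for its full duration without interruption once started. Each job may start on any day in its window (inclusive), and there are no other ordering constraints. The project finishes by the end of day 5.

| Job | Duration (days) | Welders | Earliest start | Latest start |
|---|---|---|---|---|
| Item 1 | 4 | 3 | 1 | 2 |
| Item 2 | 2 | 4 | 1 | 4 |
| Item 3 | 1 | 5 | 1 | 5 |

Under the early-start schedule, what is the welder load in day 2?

7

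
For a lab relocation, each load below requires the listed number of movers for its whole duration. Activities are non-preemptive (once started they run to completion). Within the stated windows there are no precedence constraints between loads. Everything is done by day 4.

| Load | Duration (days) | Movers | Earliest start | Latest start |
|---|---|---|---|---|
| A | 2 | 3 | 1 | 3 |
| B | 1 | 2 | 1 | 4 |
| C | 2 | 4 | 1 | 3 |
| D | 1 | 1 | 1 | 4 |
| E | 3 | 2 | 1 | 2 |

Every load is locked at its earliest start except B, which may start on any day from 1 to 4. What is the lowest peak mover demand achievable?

10

B@1: d1:12  d2:9  d3:2  d4:0 → peak 12
B@2: d1:10  d2:11  d3:2  d4:0 → peak 11
B@3: d1:10  d2:9  d3:4  d4:0 → peak 10
B@4: d1:10  d2:9  d3:2  d4:2 → peak 10
Best is B@3, peak 10.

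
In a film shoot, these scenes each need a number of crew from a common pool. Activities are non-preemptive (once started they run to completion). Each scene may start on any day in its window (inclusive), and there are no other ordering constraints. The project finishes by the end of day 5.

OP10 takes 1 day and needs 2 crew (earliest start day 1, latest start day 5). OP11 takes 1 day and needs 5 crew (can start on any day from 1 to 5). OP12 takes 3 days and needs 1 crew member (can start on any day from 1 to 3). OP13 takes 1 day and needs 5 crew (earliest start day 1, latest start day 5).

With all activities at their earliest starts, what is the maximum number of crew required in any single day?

13

Early-start schedule: OP10@1, OP11@1, OP12@1, OP13@1.
Load per day: day 1: 13, day 2: 1, day 3: 1, day 4: 0, day 5: 0.
Peak is 13.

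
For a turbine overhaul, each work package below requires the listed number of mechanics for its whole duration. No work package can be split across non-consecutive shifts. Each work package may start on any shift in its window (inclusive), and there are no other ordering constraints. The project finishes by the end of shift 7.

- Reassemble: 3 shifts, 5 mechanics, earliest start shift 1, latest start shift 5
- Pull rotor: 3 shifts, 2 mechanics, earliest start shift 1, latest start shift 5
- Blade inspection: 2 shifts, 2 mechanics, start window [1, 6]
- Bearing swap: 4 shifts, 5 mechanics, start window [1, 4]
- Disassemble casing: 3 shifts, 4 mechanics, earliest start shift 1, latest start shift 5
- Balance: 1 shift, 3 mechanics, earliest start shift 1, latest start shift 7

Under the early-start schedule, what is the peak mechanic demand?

21

Early-start schedule: Reassemble@1, Pull rotor@1, Blade inspection@1, Bearing swap@1, Disassemble casing@1, Balance@1.
Load per shift: shift 1: 21, shift 2: 18, shift 3: 16, shift 4: 5, shift 5: 0, shift 6: 0, shift 7: 0.
Peak is 21.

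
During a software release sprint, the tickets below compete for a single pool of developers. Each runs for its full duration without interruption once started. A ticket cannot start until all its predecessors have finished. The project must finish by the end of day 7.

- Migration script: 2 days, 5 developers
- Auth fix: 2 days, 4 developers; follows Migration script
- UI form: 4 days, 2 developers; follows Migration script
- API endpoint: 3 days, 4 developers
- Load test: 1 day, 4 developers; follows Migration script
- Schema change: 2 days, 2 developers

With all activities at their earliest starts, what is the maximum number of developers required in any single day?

14

Early-start schedule: Migration script@1, Auth fix@3, UI form@3, API endpoint@1, Load test@3, Schema change@1.
Load per day: day 1: 11, day 2: 11, day 3: 14, day 4: 6, day 5: 2, day 6: 2, day 7: 0.
Peak is 14.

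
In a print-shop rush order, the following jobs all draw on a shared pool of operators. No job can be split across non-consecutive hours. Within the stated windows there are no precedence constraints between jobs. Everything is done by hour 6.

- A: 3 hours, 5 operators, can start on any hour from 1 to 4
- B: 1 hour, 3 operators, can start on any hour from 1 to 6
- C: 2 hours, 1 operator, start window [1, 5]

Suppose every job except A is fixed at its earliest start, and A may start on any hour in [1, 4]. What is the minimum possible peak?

5

A@1: h1:9  h2:6  h3:5  h4:0  h5:0  h6:0 → peak 9
A@2: h1:4  h2:6  h3:5  h4:5  h5:0  h6:0 → peak 6
A@3: h1:4  h2:1  h3:5  h4:5  h5:5  h6:0 → peak 5
A@4: h1:4  h2:1  h3:0  h4:5  h5:5  h6:5 → peak 5
Best is A@3, peak 5.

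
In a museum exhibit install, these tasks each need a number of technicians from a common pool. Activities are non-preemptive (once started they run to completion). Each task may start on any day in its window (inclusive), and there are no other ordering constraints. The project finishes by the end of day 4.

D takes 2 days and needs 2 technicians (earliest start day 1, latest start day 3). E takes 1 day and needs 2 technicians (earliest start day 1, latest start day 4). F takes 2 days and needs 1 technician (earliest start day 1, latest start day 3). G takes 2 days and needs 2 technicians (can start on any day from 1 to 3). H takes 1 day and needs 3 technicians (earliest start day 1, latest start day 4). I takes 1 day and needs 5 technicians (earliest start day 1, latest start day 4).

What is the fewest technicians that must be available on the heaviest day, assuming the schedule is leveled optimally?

Early-start (D@1, E@1, F@1, G@1, H@1, I@1) gives peak 15: d1:15  d2:5  d3:0  d4:0.
Shift G→2, H→3, I→4.
Schedule D@1, E@1, F@1, G@2, H@3, I@4: d1:5  d2:5  d3:5  d4:5 — peak 5.
Total technician-days = 20 over 4 days ⇒ peak ≥ ⌈20/4⌉ = 5, so 5 is optimal.

5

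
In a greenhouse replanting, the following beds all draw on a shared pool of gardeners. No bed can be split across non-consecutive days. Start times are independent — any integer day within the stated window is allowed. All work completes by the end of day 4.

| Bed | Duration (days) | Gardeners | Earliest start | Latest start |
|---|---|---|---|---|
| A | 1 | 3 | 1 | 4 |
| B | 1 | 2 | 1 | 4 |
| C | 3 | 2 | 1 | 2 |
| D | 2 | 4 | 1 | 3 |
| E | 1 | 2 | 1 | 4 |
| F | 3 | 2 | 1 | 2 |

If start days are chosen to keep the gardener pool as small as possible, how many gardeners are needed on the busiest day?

8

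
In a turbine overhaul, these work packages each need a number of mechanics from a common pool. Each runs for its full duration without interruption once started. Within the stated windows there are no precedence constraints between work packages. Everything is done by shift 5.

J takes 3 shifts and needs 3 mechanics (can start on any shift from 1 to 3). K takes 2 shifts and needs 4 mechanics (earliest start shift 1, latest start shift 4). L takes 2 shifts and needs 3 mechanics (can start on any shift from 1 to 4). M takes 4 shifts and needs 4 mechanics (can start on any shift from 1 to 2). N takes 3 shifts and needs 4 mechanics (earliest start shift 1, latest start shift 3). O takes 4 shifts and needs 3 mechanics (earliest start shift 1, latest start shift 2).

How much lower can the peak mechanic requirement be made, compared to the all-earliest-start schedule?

Early-start peak: s1:21  s2:21  s3:14  s4:7  s5:0 ⇒ 21.
Leveled (J@1, K@1, L@4, M@1, N@3, O@1): s1:14  s2:14  s3:14  s4:14  s5:7 ⇒ 14.
Reduction 21 − 14 = 7.

7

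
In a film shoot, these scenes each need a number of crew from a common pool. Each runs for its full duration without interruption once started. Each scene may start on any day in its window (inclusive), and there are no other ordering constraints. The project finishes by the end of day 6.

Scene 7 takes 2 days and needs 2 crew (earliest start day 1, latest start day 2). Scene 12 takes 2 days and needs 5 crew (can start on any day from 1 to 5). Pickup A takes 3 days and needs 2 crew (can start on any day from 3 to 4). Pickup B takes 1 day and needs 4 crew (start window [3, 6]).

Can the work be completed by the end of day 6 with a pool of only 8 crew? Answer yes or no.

yes

Schedule Scene 7@1, Scene 12@1, Pickup A@3, Pickup B@3: d1:7  d2:7  d3:6  d4:2  d5:2  d6:0 — peak 7 ≤ 8.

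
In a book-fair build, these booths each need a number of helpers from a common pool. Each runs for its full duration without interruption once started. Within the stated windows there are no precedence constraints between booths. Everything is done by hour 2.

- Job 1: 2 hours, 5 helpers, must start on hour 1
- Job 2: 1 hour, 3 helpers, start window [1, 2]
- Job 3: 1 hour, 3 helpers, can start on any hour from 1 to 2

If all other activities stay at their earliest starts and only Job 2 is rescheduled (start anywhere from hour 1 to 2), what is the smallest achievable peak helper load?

8

Job 2@1: h1:11  h2:5 → peak 11
Job 2@2: h1:8  h2:8 → peak 8
Best is Job 2@2, peak 8.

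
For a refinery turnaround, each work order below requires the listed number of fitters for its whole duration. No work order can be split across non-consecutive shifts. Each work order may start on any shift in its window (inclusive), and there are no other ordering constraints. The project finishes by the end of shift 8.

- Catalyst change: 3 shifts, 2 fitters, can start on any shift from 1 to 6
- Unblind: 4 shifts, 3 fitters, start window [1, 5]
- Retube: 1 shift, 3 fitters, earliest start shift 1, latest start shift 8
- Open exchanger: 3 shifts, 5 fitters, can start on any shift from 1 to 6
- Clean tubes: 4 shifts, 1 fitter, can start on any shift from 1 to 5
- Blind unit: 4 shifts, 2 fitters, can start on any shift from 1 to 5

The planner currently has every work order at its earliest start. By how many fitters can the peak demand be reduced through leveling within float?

9

Early-start peak: s1:16  s2:13  s3:13  s4:6  s5:0  s6:0  s7:0  s8:0 ⇒ 16.
Leveled (Catalyst change@1, Unblind@1, Retube@4, Open exchanger@5, Clean tubes@1, Blind unit@5): s1:6  s2:6  s3:6  s4:7  s5:7  s6:7  s7:7  s8:2 ⇒ 7.
Reduction 16 − 7 = 9.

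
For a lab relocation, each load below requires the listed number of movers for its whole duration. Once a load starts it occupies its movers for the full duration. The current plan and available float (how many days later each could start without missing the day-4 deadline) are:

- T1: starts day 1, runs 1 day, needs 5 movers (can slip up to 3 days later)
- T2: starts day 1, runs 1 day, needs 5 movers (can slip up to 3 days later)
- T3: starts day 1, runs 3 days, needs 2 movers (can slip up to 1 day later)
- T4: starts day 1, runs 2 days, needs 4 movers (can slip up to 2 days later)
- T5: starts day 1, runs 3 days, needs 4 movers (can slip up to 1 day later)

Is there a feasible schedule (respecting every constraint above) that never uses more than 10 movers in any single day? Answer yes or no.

Schedule T1@1, T2@1, T3@2, T4@2, T5@2: d1:10  d2:10  d3:10  d4:6 — peak 10 ≤ 10.

yes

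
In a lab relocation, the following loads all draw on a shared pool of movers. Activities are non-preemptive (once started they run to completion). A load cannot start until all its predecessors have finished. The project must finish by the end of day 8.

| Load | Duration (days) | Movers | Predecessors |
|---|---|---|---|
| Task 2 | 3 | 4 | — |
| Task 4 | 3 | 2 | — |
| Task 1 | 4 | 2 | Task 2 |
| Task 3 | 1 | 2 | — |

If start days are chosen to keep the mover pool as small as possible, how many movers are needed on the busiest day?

Early-start (Task 2@1, Task 4@1, Task 1@4, Task 3@1) gives peak 8: d1:8  d2:6  d3:6  d4:2  d5:2  d6:2  d7:2  d8:0.
Shift Task 4→4, Task 3→7.
Schedule Task 2@1, Task 4@4, Task 1@4, Task 3@7: d1:4  d2:4  d3:4  d4:4  d5:4  d6:4  d7:4  d8:0 — peak 4.
Total mover-days = 28 over 8 days ⇒ peak ≥ ⌈28/8⌉ = 4, so 4 is optimal.

4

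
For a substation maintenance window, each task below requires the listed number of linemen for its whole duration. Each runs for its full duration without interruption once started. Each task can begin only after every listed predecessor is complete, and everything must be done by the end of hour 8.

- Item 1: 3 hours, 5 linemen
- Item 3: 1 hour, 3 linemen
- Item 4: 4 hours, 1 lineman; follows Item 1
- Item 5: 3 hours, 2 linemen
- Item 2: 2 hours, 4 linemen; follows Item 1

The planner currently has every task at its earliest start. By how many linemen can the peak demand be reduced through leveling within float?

Early-start peak: h1:10  h2:7  h3:7  h4:5  h5:5  h6:1  h7:1  h8:0 ⇒ 10.
Leveled (Item 1@1, Item 3@4, Item 4@5, Item 5@4, Item 2@7): h1:5  h2:5  h3:5  h4:5  h5:3  h6:3  h7:5  h8:5 ⇒ 5.
Reduction 10 − 5 = 5.

5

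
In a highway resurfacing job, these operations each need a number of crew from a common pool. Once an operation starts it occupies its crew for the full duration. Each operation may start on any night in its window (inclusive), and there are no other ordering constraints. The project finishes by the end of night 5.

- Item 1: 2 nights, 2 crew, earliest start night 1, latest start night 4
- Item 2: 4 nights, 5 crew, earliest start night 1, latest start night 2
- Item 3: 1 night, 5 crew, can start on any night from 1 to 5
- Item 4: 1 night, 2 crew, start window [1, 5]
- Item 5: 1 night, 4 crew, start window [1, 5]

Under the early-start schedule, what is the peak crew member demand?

18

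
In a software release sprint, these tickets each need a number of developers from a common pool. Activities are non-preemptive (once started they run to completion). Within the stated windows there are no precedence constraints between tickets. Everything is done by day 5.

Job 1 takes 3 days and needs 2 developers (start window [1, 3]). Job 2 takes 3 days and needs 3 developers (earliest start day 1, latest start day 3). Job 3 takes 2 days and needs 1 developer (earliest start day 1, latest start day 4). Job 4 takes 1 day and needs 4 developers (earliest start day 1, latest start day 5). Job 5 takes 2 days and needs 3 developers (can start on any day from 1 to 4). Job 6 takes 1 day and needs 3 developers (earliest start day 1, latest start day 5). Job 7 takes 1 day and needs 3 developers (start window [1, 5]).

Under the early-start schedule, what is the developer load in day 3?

At early start, day 3 has: Job 1, Job 2.
Demand: 2 + 3 = 5.

5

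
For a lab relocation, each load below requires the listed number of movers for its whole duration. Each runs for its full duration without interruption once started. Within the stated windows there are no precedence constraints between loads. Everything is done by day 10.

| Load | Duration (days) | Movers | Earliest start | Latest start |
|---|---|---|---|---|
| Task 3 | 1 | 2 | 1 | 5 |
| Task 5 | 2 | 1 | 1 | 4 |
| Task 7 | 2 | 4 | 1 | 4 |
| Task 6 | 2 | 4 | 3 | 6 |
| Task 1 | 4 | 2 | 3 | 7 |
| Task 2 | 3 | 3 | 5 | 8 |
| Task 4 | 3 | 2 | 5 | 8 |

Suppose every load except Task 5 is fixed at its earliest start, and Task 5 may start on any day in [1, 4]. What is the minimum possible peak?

Task 5@1: d1:7  d2:5  d3:6  d4:6  d5:7  d6:7  d7:5  d8:0  d9:0  d10:0 → peak 7
Task 5@2: d1:6  d2:5  d3:7  d4:6  d5:7  d6:7  d7:5  d8:0  d9:0  d10:0 → peak 7
Task 5@3: d1:6  d2:4  d3:7  d4:7  d5:7  d6:7  d7:5  d8:0  d9:0  d10:0 → peak 7
Task 5@4: d1:6  d2:4  d3:6  d4:7  d5:8  d6:7  d7:5  d8:0  d9:0  d10:0 → peak 8
Best is Task 5@1, peak 7.

7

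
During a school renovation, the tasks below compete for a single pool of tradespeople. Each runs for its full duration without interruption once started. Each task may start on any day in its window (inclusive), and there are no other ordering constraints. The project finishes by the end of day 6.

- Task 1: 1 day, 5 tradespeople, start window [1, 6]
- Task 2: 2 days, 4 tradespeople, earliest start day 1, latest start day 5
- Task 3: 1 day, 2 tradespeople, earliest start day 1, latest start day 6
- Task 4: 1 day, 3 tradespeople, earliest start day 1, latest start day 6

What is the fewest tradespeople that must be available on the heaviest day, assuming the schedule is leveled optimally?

Early-start (Task 1@1, Task 2@1, Task 3@1, Task 4@1) gives peak 14: d1:14  d2:4  d3:0  d4:0  d5:0  d6:0.
Shift Task 2→2, Task 3→4, Task 4→4.
Schedule Task 1@1, Task 2@2, Task 3@4, Task 4@4: d1:5  d2:4  d3:4  d4:5  d5:0  d6:0 — peak 5.

5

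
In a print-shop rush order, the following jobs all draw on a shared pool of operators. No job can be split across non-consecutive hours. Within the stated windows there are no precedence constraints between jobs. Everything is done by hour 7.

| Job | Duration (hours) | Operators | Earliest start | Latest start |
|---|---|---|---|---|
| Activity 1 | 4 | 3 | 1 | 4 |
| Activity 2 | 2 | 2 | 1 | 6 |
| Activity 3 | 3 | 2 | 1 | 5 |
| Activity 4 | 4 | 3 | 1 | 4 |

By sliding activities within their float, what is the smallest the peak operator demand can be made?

6

Early-start (Activity 1@1, Activity 2@1, Activity 3@1, Activity 4@1) gives peak 10: h1:10  h2:10  h3:8  h4:6  h5:0  h6:0  h7:0.
Shift Activity 3→5, Activity 4→3.
Schedule Activity 1@1, Activity 2@1, Activity 3@5, Activity 4@3: h1:5  h2:5  h3:6  h4:6  h5:5  h6:5  h7:2 — peak 6.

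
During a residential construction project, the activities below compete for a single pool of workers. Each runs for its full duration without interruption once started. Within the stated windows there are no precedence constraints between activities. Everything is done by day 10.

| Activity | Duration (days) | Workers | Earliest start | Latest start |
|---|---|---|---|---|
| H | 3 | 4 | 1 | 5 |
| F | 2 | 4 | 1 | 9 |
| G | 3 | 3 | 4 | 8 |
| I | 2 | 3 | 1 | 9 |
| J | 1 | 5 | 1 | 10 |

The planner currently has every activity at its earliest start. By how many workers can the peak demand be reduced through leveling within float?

10

Early-start peak: d1:16  d2:11  d3:4  d4:3  d5:3  d6:3  d7:0  d8:0  d9:0  d10:0 ⇒ 16.
Leveled (H@1, F@4, G@6, I@6, J@9): d1:4  d2:4  d3:4  d4:4  d5:4  d6:6  d7:6  d8:3  d9:5  d10:0 ⇒ 6.
Reduction 16 − 6 = 10.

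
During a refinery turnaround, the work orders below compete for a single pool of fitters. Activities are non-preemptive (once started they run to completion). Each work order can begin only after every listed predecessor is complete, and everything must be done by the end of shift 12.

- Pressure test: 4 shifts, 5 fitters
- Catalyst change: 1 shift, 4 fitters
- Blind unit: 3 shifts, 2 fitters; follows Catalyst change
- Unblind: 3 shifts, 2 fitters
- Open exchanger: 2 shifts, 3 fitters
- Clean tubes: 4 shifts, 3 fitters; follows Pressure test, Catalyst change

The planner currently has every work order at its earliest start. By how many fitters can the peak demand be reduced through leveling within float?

9

Early-start peak: s1:14  s2:12  s3:9  s4:7  s5:3  s6:3  s7:3  s8:3  s9:0  s10:0  s11:0  s12:0 ⇒ 14.
Leveled (Pressure test@1, Catalyst change@5, Blind unit@6, Unblind@8, Open exchanger@6, Clean tubes@9): s1:5  s2:5  s3:5  s4:5  s5:4  s6:5  s7:5  s8:4  s9:5  s10:5  s11:3  s12:3 ⇒ 5.
Reduction 14 − 5 = 9.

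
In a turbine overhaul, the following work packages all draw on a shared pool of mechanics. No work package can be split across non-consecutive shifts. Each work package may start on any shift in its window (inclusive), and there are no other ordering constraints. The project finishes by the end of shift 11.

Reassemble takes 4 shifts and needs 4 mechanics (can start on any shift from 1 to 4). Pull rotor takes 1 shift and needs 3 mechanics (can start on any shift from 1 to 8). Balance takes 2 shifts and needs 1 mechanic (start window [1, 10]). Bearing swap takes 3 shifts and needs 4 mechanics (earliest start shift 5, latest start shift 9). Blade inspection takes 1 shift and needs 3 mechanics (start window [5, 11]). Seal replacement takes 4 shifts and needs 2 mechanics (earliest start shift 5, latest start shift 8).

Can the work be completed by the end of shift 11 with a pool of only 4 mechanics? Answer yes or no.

no

The minimum achievable peak is 5; 4 < 5, so no feasible schedule stays within the cap.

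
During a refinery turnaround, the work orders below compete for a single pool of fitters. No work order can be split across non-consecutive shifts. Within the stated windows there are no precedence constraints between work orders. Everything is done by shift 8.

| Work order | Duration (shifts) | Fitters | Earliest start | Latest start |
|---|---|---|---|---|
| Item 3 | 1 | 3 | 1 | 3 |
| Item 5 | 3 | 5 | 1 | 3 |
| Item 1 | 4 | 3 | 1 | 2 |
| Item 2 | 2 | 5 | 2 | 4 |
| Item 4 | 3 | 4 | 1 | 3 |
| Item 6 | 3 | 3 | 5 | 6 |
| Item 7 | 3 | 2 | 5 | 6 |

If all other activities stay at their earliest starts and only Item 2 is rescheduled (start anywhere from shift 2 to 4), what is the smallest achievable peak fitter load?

15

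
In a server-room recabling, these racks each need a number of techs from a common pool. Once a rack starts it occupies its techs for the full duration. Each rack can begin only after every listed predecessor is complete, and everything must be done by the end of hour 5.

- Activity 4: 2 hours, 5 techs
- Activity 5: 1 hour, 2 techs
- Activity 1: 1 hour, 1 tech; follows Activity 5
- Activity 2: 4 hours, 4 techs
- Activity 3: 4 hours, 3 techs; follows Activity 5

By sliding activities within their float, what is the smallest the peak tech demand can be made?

12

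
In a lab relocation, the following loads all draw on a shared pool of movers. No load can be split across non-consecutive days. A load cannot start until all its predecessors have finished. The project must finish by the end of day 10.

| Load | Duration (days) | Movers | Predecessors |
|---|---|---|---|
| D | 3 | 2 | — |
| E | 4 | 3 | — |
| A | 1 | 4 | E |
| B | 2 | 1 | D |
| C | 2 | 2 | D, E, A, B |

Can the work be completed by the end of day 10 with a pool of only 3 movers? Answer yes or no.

no

The minimum achievable peak is 4; 3 < 4, so no feasible schedule stays within the cap.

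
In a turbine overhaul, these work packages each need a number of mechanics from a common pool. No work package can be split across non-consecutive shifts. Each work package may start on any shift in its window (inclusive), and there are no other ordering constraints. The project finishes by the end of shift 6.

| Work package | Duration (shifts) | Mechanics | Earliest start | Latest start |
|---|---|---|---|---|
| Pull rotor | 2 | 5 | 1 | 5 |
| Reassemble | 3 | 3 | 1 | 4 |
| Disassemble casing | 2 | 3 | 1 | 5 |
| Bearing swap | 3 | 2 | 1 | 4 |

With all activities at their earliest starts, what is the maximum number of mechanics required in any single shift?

13

Early-start schedule: Pull rotor@1, Reassemble@1, Disassemble casing@1, Bearing swap@1.
Load per shift: shift 1: 13, shift 2: 13, shift 3: 5, shift 4: 0, shift 5: 0, shift 6: 0.
Peak is 13.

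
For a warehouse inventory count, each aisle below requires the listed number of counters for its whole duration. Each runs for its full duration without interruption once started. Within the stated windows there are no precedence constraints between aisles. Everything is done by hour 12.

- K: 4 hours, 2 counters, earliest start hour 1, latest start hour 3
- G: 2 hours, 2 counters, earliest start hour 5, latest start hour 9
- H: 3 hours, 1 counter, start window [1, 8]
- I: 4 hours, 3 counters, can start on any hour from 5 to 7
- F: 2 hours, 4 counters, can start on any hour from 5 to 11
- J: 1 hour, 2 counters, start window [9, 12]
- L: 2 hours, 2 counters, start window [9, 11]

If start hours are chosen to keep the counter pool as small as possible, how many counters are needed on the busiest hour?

Early-start (K@1, G@5, H@1, I@5, F@5, J@9, L@9) gives peak 9: h1:3  h2:3  h3:3  h4:2  h5:9  h6:9  h7:3  h8:3  h9:4  h10:2  h11:0  h12:0.
Shift F→9, J→11, L→11.
Schedule K@1, G@5, H@1, I@5, F@9, J@11, L@11: h1:3  h2:3  h3:3  h4:2  h5:5  h6:5  h7:3  h8:3  h9:4  h10:4  h11:4  h12:2 — peak 5.

5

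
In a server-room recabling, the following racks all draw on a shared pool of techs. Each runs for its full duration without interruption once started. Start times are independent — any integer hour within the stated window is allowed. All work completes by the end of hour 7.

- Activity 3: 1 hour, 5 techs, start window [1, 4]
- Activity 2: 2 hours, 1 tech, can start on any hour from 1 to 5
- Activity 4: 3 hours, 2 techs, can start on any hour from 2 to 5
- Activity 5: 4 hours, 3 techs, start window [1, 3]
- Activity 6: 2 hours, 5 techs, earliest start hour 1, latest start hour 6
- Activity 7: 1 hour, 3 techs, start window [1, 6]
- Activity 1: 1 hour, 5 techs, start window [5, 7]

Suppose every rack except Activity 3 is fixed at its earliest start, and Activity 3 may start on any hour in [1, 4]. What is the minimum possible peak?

Activity 3@1: h1:17  h2:11  h3:5  h4:5  h5:5  h6:0  h7:0 → peak 17
Activity 3@2: h1:12  h2:16  h3:5  h4:5  h5:5  h6:0  h7:0 → peak 16
Activity 3@3: h1:12  h2:11  h3:10  h4:5  h5:5  h6:0  h7:0 → peak 12
Activity 3@4: h1:12  h2:11  h3:5  h4:10  h5:5  h6:0  h7:0 → peak 12
Best is Activity 3@3, peak 12.

12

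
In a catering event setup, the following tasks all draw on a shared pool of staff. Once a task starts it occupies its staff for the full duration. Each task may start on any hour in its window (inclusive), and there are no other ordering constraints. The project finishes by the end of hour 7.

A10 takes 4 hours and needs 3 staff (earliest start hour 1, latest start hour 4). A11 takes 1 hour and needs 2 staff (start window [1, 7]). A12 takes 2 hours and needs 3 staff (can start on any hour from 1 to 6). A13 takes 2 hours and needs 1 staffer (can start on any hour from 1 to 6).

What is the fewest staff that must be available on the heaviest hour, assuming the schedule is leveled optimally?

4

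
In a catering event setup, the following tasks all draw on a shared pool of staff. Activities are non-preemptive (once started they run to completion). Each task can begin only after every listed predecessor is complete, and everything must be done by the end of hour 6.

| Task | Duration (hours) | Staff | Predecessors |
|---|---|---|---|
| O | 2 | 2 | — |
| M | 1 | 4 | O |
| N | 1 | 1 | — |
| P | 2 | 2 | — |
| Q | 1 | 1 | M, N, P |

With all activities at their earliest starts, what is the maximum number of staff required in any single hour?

5

Early-start schedule: O@1, M@3, N@1, P@1, Q@4.
Load per hour: hour 1: 5, hour 2: 4, hour 3: 4, hour 4: 1, hour 5: 0, hour 6: 0.
Peak is 5.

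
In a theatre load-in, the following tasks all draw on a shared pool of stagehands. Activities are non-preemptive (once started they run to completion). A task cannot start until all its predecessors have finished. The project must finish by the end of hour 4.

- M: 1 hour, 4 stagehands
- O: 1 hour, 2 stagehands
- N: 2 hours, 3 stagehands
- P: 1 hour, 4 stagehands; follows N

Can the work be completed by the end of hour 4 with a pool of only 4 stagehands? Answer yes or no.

no

The minimum achievable peak is 5; 4 < 5, so no feasible schedule stays within the cap.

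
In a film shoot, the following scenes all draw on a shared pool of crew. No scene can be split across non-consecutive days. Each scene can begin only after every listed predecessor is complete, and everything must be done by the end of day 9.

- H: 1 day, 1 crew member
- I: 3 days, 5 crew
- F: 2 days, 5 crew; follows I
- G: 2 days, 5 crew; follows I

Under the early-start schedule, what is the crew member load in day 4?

At early start, day 4 has: F, G.
Demand: 5 + 5 = 10.

10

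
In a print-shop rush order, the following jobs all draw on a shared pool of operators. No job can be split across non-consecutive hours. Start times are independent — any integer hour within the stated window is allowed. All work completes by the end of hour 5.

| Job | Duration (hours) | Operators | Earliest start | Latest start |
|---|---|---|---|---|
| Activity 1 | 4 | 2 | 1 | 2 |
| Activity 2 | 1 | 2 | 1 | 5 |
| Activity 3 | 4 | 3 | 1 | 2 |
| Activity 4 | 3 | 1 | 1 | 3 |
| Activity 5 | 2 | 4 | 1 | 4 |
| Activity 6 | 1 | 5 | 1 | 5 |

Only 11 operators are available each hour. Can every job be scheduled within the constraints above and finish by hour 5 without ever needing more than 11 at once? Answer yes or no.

Schedule Activity 1@1, Activity 2@1, Activity 3@1, Activity 4@1, Activity 5@4, Activity 6@5: h1:8  h2:6  h3:6  h4:9  h5:9 — peak 9 ≤ 11.

yes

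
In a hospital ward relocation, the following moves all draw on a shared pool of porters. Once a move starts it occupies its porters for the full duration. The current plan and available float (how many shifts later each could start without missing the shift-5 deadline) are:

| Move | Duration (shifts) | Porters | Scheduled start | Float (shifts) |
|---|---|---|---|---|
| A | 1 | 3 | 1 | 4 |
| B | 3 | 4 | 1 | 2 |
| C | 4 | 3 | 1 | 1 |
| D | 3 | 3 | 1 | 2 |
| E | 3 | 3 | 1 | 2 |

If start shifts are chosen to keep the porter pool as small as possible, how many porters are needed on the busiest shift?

13

Early-start (A@1, B@1, C@1, D@1, E@1) gives peak 16: s1:16  s2:13  s3:13  s4:3  s5:0.
Shift E→2.
Schedule A@1, B@1, C@1, D@1, E@2: s1:13  s2:13  s3:13  s4:6  s5:0 — peak 13.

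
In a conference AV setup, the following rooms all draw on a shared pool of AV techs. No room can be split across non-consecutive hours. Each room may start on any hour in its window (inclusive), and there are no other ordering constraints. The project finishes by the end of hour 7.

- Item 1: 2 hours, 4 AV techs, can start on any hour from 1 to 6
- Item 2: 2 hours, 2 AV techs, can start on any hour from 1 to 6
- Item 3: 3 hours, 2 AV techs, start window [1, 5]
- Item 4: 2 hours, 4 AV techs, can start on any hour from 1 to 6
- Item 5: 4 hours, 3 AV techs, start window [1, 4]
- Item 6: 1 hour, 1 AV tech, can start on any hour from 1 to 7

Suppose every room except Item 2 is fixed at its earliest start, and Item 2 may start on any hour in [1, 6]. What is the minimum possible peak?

Item 2@1: h1:16  h2:15  h3:5  h4:3  h5:0  h6:0  h7:0 → peak 16
Item 2@2: h1:14  h2:15  h3:7  h4:3  h5:0  h6:0  h7:0 → peak 15
Item 2@3: h1:14  h2:13  h3:7  h4:5  h5:0  h6:0  h7:0 → peak 14
Item 2@4: h1:14  h2:13  h3:5  h4:5  h5:2  h6:0  h7:0 → peak 14
Item 2@5: h1:14  h2:13  h3:5  h4:3  h5:2  h6:2  h7:0 → peak 14
Item 2@6: h1:14  h2:13  h3:5  h4:3  h5:0  h6:2  h7:2 → peak 14
Best is Item 2@3, peak 14.

14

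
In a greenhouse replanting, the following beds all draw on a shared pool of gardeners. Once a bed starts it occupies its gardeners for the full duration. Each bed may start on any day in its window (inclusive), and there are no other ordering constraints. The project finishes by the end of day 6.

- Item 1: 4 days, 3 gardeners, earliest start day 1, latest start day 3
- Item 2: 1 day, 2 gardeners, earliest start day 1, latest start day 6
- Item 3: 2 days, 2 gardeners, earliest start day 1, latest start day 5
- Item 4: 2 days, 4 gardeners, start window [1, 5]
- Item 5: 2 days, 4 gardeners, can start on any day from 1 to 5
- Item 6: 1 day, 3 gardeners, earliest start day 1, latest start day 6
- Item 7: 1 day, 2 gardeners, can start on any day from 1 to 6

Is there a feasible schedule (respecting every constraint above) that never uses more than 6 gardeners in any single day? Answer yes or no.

Total gardener-days = 39; over 6 days the average is 39/6 > 6, so some day must exceed 6.

no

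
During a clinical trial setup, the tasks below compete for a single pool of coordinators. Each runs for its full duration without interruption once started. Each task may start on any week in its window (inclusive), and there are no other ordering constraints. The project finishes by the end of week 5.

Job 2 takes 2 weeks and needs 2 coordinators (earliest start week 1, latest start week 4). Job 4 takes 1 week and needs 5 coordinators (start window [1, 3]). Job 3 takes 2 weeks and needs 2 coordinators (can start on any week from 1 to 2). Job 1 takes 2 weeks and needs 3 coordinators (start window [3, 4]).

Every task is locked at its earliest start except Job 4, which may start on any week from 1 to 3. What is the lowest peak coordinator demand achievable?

8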